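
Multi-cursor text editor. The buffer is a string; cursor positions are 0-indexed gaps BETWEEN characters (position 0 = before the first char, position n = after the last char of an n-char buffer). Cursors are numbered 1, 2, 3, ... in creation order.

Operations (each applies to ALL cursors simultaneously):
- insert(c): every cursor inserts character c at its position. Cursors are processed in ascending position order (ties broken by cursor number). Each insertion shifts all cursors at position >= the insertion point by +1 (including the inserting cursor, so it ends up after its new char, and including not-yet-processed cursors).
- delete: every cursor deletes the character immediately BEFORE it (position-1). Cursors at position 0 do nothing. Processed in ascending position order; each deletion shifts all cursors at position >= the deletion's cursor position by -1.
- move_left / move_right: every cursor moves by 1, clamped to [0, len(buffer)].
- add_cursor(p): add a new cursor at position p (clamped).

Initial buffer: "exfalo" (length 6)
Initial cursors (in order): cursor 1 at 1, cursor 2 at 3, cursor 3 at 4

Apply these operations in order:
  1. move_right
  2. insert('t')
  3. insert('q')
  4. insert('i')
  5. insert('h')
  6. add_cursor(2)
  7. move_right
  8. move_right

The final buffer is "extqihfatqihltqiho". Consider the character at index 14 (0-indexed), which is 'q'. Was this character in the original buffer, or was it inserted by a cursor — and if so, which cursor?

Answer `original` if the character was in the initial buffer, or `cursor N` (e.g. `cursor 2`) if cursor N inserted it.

Answer: cursor 3

Derivation:
After op 1 (move_right): buffer="exfalo" (len 6), cursors c1@2 c2@4 c3@5, authorship ......
After op 2 (insert('t')): buffer="extfatlto" (len 9), cursors c1@3 c2@6 c3@8, authorship ..1..2.3.
After op 3 (insert('q')): buffer="extqfatqltqo" (len 12), cursors c1@4 c2@8 c3@11, authorship ..11..22.33.
After op 4 (insert('i')): buffer="extqifatqiltqio" (len 15), cursors c1@5 c2@10 c3@14, authorship ..111..222.333.
After op 5 (insert('h')): buffer="extqihfatqihltqiho" (len 18), cursors c1@6 c2@12 c3@17, authorship ..1111..2222.3333.
After op 6 (add_cursor(2)): buffer="extqihfatqihltqiho" (len 18), cursors c4@2 c1@6 c2@12 c3@17, authorship ..1111..2222.3333.
After op 7 (move_right): buffer="extqihfatqihltqiho" (len 18), cursors c4@3 c1@7 c2@13 c3@18, authorship ..1111..2222.3333.
After op 8 (move_right): buffer="extqihfatqihltqiho" (len 18), cursors c4@4 c1@8 c2@14 c3@18, authorship ..1111..2222.3333.
Authorship (.=original, N=cursor N): . . 1 1 1 1 . . 2 2 2 2 . 3 3 3 3 .
Index 14: author = 3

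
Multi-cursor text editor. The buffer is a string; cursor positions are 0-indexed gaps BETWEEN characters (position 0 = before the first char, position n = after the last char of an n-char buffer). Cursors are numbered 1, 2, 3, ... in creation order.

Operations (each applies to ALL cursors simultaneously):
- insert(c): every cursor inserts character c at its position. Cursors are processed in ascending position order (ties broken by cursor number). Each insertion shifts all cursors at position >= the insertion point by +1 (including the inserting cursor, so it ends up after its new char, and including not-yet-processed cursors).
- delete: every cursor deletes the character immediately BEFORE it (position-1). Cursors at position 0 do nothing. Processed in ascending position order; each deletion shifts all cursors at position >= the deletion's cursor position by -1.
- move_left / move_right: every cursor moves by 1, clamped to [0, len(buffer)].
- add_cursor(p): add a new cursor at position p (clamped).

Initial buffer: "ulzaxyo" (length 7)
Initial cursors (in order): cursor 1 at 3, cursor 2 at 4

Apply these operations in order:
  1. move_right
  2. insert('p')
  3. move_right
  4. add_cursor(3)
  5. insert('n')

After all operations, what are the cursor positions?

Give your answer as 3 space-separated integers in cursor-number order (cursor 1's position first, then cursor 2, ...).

Answer: 8 11 4

Derivation:
After op 1 (move_right): buffer="ulzaxyo" (len 7), cursors c1@4 c2@5, authorship .......
After op 2 (insert('p')): buffer="ulzapxpyo" (len 9), cursors c1@5 c2@7, authorship ....1.2..
After op 3 (move_right): buffer="ulzapxpyo" (len 9), cursors c1@6 c2@8, authorship ....1.2..
After op 4 (add_cursor(3)): buffer="ulzapxpyo" (len 9), cursors c3@3 c1@6 c2@8, authorship ....1.2..
After op 5 (insert('n')): buffer="ulznapxnpyno" (len 12), cursors c3@4 c1@8 c2@11, authorship ...3.1.12.2.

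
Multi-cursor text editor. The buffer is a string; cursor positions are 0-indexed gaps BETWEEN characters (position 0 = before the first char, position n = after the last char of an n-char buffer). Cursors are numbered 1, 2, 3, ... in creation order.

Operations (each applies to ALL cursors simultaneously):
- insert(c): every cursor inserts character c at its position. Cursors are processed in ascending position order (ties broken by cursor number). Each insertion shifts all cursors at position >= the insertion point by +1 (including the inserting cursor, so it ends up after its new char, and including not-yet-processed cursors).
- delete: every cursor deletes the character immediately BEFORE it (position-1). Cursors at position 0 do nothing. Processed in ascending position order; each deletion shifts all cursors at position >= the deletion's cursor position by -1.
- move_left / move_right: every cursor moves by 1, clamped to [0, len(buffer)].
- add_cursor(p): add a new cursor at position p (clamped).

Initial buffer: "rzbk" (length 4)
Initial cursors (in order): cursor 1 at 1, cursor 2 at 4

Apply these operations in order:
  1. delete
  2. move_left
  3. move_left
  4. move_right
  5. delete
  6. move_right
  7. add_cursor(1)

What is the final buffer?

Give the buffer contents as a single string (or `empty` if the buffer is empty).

Answer: b

Derivation:
After op 1 (delete): buffer="zb" (len 2), cursors c1@0 c2@2, authorship ..
After op 2 (move_left): buffer="zb" (len 2), cursors c1@0 c2@1, authorship ..
After op 3 (move_left): buffer="zb" (len 2), cursors c1@0 c2@0, authorship ..
After op 4 (move_right): buffer="zb" (len 2), cursors c1@1 c2@1, authorship ..
After op 5 (delete): buffer="b" (len 1), cursors c1@0 c2@0, authorship .
After op 6 (move_right): buffer="b" (len 1), cursors c1@1 c2@1, authorship .
After op 7 (add_cursor(1)): buffer="b" (len 1), cursors c1@1 c2@1 c3@1, authorship .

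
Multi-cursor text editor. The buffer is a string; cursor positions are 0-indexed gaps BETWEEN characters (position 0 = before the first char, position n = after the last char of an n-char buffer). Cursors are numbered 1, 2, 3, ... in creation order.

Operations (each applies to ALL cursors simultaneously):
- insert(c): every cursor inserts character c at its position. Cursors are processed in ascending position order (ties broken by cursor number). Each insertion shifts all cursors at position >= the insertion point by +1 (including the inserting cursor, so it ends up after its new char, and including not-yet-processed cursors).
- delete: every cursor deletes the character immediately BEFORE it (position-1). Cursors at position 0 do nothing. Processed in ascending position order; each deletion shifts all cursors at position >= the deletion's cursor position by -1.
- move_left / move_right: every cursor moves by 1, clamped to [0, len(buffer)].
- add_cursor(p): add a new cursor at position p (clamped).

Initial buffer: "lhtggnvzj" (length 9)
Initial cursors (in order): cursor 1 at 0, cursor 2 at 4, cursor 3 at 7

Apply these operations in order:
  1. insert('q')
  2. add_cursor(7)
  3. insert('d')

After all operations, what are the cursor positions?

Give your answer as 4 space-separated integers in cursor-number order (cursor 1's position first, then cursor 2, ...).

Answer: 2 8 14 10

Derivation:
After op 1 (insert('q')): buffer="qlhtgqgnvqzj" (len 12), cursors c1@1 c2@6 c3@10, authorship 1....2...3..
After op 2 (add_cursor(7)): buffer="qlhtgqgnvqzj" (len 12), cursors c1@1 c2@6 c4@7 c3@10, authorship 1....2...3..
After op 3 (insert('d')): buffer="qdlhtgqdgdnvqdzj" (len 16), cursors c1@2 c2@8 c4@10 c3@14, authorship 11....22.4..33..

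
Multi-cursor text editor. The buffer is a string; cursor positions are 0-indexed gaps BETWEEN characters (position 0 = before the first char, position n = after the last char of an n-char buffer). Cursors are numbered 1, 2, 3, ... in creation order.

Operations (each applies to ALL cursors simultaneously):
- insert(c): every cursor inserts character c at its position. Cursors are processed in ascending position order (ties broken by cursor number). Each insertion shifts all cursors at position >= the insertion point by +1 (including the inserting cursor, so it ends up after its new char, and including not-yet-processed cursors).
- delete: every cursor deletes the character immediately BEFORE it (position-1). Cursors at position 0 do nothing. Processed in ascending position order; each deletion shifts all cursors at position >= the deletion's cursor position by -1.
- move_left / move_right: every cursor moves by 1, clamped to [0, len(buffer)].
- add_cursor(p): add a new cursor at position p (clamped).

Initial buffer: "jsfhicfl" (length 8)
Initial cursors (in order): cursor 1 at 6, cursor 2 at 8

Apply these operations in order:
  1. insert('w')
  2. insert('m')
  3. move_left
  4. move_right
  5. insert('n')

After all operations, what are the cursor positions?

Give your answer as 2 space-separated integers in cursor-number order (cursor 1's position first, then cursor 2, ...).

After op 1 (insert('w')): buffer="jsfhicwflw" (len 10), cursors c1@7 c2@10, authorship ......1..2
After op 2 (insert('m')): buffer="jsfhicwmflwm" (len 12), cursors c1@8 c2@12, authorship ......11..22
After op 3 (move_left): buffer="jsfhicwmflwm" (len 12), cursors c1@7 c2@11, authorship ......11..22
After op 4 (move_right): buffer="jsfhicwmflwm" (len 12), cursors c1@8 c2@12, authorship ......11..22
After op 5 (insert('n')): buffer="jsfhicwmnflwmn" (len 14), cursors c1@9 c2@14, authorship ......111..222

Answer: 9 14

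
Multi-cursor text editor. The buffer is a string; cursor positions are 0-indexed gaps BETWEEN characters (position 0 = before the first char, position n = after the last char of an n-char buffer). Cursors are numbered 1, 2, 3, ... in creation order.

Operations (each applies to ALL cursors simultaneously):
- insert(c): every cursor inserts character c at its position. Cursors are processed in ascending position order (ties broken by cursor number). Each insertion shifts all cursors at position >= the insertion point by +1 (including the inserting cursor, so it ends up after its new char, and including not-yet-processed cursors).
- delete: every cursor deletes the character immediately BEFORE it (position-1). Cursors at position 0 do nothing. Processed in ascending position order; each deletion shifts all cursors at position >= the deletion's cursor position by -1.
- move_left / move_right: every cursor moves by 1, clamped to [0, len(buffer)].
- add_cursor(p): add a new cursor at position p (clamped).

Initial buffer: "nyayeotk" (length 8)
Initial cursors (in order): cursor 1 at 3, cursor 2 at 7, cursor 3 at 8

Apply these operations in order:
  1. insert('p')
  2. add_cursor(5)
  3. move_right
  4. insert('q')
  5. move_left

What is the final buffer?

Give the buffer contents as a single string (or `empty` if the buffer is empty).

Answer: nyapyqeqotpkqpq

Derivation:
After op 1 (insert('p')): buffer="nyapyeotpkp" (len 11), cursors c1@4 c2@9 c3@11, authorship ...1....2.3
After op 2 (add_cursor(5)): buffer="nyapyeotpkp" (len 11), cursors c1@4 c4@5 c2@9 c3@11, authorship ...1....2.3
After op 3 (move_right): buffer="nyapyeotpkp" (len 11), cursors c1@5 c4@6 c2@10 c3@11, authorship ...1....2.3
After op 4 (insert('q')): buffer="nyapyqeqotpkqpq" (len 15), cursors c1@6 c4@8 c2@13 c3@15, authorship ...1.1.4..2.233
After op 5 (move_left): buffer="nyapyqeqotpkqpq" (len 15), cursors c1@5 c4@7 c2@12 c3@14, authorship ...1.1.4..2.233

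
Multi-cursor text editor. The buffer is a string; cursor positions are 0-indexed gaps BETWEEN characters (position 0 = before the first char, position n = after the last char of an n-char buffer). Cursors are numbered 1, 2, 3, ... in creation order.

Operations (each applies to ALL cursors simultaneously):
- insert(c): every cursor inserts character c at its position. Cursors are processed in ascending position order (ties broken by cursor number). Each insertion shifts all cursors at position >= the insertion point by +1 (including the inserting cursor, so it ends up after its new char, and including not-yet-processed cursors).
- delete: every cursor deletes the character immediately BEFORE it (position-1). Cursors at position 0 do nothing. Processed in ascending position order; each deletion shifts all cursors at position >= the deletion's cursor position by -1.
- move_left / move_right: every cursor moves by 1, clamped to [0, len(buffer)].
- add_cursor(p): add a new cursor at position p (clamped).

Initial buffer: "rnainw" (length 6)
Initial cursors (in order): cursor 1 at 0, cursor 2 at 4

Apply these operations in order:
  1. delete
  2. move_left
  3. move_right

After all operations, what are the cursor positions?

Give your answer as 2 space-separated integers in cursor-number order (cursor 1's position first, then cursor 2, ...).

Answer: 1 3

Derivation:
After op 1 (delete): buffer="rnanw" (len 5), cursors c1@0 c2@3, authorship .....
After op 2 (move_left): buffer="rnanw" (len 5), cursors c1@0 c2@2, authorship .....
After op 3 (move_right): buffer="rnanw" (len 5), cursors c1@1 c2@3, authorship .....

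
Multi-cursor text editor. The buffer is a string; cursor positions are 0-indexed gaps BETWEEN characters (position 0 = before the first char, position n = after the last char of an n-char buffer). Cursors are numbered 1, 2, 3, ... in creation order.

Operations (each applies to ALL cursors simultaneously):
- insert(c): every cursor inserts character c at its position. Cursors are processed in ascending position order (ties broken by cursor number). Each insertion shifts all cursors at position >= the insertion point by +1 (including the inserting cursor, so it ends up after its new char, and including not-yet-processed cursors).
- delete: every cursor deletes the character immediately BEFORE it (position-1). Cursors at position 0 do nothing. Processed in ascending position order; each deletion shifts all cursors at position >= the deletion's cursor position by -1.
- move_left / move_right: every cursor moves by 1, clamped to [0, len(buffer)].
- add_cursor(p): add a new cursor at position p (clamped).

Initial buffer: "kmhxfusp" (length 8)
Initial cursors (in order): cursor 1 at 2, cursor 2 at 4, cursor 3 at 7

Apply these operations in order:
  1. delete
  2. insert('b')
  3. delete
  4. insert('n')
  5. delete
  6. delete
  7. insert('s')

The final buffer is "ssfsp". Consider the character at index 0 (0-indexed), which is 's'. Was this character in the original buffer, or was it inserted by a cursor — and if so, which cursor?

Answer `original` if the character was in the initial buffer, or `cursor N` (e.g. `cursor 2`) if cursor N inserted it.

Answer: cursor 1

Derivation:
After op 1 (delete): buffer="khfup" (len 5), cursors c1@1 c2@2 c3@4, authorship .....
After op 2 (insert('b')): buffer="kbhbfubp" (len 8), cursors c1@2 c2@4 c3@7, authorship .1.2..3.
After op 3 (delete): buffer="khfup" (len 5), cursors c1@1 c2@2 c3@4, authorship .....
After op 4 (insert('n')): buffer="knhnfunp" (len 8), cursors c1@2 c2@4 c3@7, authorship .1.2..3.
After op 5 (delete): buffer="khfup" (len 5), cursors c1@1 c2@2 c3@4, authorship .....
After op 6 (delete): buffer="fp" (len 2), cursors c1@0 c2@0 c3@1, authorship ..
After op 7 (insert('s')): buffer="ssfsp" (len 5), cursors c1@2 c2@2 c3@4, authorship 12.3.
Authorship (.=original, N=cursor N): 1 2 . 3 .
Index 0: author = 1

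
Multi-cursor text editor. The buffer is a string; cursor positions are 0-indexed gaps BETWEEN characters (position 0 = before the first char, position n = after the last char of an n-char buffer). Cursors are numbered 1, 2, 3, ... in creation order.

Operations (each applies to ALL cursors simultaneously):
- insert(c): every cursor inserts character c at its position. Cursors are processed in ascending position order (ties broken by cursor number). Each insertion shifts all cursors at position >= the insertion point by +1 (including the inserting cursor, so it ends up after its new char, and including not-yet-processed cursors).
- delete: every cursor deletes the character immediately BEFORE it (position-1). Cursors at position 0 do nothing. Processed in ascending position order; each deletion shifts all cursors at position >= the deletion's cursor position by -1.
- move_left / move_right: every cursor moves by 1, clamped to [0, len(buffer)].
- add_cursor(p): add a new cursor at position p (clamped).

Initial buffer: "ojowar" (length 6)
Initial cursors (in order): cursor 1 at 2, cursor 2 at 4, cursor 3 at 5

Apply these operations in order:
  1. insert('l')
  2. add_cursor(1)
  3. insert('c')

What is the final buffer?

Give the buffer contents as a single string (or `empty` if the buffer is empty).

Answer: ocjlcowlcalcr

Derivation:
After op 1 (insert('l')): buffer="ojlowlalr" (len 9), cursors c1@3 c2@6 c3@8, authorship ..1..2.3.
After op 2 (add_cursor(1)): buffer="ojlowlalr" (len 9), cursors c4@1 c1@3 c2@6 c3@8, authorship ..1..2.3.
After op 3 (insert('c')): buffer="ocjlcowlcalcr" (len 13), cursors c4@2 c1@5 c2@9 c3@12, authorship .4.11..22.33.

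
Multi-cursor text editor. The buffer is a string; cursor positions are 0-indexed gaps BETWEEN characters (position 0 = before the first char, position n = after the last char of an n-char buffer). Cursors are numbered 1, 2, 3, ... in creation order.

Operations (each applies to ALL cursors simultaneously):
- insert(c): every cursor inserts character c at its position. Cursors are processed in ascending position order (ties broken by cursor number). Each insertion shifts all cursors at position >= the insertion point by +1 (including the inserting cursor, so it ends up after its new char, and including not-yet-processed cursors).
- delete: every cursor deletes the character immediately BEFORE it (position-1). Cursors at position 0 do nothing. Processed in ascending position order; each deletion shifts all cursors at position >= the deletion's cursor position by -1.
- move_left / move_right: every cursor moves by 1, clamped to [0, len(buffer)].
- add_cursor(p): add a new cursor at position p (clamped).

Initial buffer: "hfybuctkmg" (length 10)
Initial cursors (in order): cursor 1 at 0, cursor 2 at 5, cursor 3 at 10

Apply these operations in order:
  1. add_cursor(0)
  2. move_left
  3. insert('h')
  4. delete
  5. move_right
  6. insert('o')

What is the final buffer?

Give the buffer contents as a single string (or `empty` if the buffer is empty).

Answer: hoofybuoctkmgo

Derivation:
After op 1 (add_cursor(0)): buffer="hfybuctkmg" (len 10), cursors c1@0 c4@0 c2@5 c3@10, authorship ..........
After op 2 (move_left): buffer="hfybuctkmg" (len 10), cursors c1@0 c4@0 c2@4 c3@9, authorship ..........
After op 3 (insert('h')): buffer="hhhfybhuctkmhg" (len 14), cursors c1@2 c4@2 c2@7 c3@13, authorship 14....2.....3.
After op 4 (delete): buffer="hfybuctkmg" (len 10), cursors c1@0 c4@0 c2@4 c3@9, authorship ..........
After op 5 (move_right): buffer="hfybuctkmg" (len 10), cursors c1@1 c4@1 c2@5 c3@10, authorship ..........
After op 6 (insert('o')): buffer="hoofybuoctkmgo" (len 14), cursors c1@3 c4@3 c2@8 c3@14, authorship .14....2.....3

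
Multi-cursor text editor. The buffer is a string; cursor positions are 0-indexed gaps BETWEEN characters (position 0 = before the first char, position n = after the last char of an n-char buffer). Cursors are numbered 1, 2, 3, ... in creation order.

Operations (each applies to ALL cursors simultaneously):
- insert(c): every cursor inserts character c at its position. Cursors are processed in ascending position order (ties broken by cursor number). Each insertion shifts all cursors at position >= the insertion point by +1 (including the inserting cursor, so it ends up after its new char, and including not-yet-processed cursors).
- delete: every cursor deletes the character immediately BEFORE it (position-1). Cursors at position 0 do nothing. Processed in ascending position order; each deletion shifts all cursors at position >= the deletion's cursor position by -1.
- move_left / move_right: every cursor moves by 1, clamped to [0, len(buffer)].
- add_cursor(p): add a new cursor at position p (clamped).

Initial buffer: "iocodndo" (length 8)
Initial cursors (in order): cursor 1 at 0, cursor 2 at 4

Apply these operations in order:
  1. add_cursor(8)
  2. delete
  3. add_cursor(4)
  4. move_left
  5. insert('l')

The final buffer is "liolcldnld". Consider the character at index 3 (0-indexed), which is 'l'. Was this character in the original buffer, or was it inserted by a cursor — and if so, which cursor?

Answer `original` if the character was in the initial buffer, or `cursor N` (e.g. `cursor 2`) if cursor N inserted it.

Answer: cursor 2

Derivation:
After op 1 (add_cursor(8)): buffer="iocodndo" (len 8), cursors c1@0 c2@4 c3@8, authorship ........
After op 2 (delete): buffer="iocdnd" (len 6), cursors c1@0 c2@3 c3@6, authorship ......
After op 3 (add_cursor(4)): buffer="iocdnd" (len 6), cursors c1@0 c2@3 c4@4 c3@6, authorship ......
After op 4 (move_left): buffer="iocdnd" (len 6), cursors c1@0 c2@2 c4@3 c3@5, authorship ......
After op 5 (insert('l')): buffer="liolcldnld" (len 10), cursors c1@1 c2@4 c4@6 c3@9, authorship 1..2.4..3.
Authorship (.=original, N=cursor N): 1 . . 2 . 4 . . 3 .
Index 3: author = 2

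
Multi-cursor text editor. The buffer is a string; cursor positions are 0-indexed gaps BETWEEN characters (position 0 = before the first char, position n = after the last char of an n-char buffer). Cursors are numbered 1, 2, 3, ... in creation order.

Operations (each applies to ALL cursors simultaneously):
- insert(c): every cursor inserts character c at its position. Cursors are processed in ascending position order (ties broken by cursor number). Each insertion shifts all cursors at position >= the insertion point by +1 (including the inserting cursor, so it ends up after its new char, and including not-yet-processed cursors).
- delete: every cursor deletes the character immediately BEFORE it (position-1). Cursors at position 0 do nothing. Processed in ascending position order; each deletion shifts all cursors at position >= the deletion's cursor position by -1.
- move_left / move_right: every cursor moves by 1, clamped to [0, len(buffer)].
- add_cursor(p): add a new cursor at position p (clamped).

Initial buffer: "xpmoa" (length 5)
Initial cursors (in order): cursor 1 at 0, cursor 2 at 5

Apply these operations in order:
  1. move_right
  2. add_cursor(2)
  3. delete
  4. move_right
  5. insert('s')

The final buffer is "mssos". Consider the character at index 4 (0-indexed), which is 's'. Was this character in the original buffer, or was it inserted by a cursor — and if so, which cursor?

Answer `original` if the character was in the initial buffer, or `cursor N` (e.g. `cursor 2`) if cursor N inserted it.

Answer: cursor 2

Derivation:
After op 1 (move_right): buffer="xpmoa" (len 5), cursors c1@1 c2@5, authorship .....
After op 2 (add_cursor(2)): buffer="xpmoa" (len 5), cursors c1@1 c3@2 c2@5, authorship .....
After op 3 (delete): buffer="mo" (len 2), cursors c1@0 c3@0 c2@2, authorship ..
After op 4 (move_right): buffer="mo" (len 2), cursors c1@1 c3@1 c2@2, authorship ..
After op 5 (insert('s')): buffer="mssos" (len 5), cursors c1@3 c3@3 c2@5, authorship .13.2
Authorship (.=original, N=cursor N): . 1 3 . 2
Index 4: author = 2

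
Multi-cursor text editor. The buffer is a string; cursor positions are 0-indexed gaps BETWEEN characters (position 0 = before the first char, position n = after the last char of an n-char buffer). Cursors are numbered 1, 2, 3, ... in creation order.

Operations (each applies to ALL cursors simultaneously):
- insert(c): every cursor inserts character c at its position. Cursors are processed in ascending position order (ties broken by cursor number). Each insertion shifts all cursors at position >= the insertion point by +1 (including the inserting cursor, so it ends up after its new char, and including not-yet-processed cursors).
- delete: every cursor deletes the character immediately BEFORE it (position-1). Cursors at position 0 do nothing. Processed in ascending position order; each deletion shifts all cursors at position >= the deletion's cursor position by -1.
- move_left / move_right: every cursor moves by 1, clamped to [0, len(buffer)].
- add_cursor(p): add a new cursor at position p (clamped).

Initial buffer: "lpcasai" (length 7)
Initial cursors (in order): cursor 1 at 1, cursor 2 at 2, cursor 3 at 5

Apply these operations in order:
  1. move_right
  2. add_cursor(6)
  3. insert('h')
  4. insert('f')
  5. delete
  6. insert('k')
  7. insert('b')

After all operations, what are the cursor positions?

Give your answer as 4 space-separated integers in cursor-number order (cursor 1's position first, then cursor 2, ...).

Answer: 5 9 18 18

Derivation:
After op 1 (move_right): buffer="lpcasai" (len 7), cursors c1@2 c2@3 c3@6, authorship .......
After op 2 (add_cursor(6)): buffer="lpcasai" (len 7), cursors c1@2 c2@3 c3@6 c4@6, authorship .......
After op 3 (insert('h')): buffer="lphchasahhi" (len 11), cursors c1@3 c2@5 c3@10 c4@10, authorship ..1.2...34.
After op 4 (insert('f')): buffer="lphfchfasahhffi" (len 15), cursors c1@4 c2@7 c3@14 c4@14, authorship ..11.22...3434.
After op 5 (delete): buffer="lphchasahhi" (len 11), cursors c1@3 c2@5 c3@10 c4@10, authorship ..1.2...34.
After op 6 (insert('k')): buffer="lphkchkasahhkki" (len 15), cursors c1@4 c2@7 c3@14 c4@14, authorship ..11.22...3434.
After op 7 (insert('b')): buffer="lphkbchkbasahhkkbbi" (len 19), cursors c1@5 c2@9 c3@18 c4@18, authorship ..111.222...343434.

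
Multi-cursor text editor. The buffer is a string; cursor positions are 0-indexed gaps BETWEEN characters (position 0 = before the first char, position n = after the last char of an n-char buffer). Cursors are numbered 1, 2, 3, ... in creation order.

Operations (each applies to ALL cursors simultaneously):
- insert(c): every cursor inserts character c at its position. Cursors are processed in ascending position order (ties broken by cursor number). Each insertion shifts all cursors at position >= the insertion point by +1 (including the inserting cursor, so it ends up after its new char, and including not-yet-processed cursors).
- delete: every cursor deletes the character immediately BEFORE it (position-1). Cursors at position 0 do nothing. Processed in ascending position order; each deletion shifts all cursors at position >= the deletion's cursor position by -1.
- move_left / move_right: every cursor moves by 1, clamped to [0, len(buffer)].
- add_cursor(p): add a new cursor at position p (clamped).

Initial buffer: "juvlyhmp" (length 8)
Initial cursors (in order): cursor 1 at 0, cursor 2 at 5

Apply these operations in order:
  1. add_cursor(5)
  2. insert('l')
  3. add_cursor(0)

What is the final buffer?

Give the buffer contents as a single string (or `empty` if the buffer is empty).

Answer: ljuvlyllhmp

Derivation:
After op 1 (add_cursor(5)): buffer="juvlyhmp" (len 8), cursors c1@0 c2@5 c3@5, authorship ........
After op 2 (insert('l')): buffer="ljuvlyllhmp" (len 11), cursors c1@1 c2@8 c3@8, authorship 1.....23...
After op 3 (add_cursor(0)): buffer="ljuvlyllhmp" (len 11), cursors c4@0 c1@1 c2@8 c3@8, authorship 1.....23...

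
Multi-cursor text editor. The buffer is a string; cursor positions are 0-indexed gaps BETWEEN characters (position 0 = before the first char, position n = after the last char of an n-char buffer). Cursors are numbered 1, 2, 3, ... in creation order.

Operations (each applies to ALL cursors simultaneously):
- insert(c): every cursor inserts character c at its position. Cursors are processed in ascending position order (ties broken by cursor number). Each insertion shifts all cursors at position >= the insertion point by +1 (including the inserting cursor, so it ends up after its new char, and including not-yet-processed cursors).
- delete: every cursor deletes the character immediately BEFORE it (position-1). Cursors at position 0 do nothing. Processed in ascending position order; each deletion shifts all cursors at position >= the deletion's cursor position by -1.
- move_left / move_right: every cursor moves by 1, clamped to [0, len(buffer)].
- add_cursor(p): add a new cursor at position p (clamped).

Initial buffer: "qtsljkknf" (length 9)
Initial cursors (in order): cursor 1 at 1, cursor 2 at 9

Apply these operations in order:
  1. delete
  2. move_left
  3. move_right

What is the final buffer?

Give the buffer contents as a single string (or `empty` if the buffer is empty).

After op 1 (delete): buffer="tsljkkn" (len 7), cursors c1@0 c2@7, authorship .......
After op 2 (move_left): buffer="tsljkkn" (len 7), cursors c1@0 c2@6, authorship .......
After op 3 (move_right): buffer="tsljkkn" (len 7), cursors c1@1 c2@7, authorship .......

Answer: tsljkkn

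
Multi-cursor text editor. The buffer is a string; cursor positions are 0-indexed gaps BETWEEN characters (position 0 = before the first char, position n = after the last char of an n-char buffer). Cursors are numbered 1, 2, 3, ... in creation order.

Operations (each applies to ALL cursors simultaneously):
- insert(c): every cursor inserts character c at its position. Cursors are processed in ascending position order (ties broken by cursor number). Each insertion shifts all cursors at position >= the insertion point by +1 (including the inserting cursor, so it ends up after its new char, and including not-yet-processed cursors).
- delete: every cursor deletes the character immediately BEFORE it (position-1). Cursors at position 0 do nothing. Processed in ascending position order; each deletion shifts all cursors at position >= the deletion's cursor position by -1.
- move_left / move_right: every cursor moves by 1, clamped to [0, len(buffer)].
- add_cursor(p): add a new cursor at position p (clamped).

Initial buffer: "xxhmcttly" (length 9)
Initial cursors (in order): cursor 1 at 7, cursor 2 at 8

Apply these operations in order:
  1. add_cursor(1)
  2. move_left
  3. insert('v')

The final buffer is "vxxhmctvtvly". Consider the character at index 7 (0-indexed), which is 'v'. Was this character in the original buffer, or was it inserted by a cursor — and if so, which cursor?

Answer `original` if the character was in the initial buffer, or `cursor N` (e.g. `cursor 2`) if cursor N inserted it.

After op 1 (add_cursor(1)): buffer="xxhmcttly" (len 9), cursors c3@1 c1@7 c2@8, authorship .........
After op 2 (move_left): buffer="xxhmcttly" (len 9), cursors c3@0 c1@6 c2@7, authorship .........
After op 3 (insert('v')): buffer="vxxhmctvtvly" (len 12), cursors c3@1 c1@8 c2@10, authorship 3......1.2..
Authorship (.=original, N=cursor N): 3 . . . . . . 1 . 2 . .
Index 7: author = 1

Answer: cursor 1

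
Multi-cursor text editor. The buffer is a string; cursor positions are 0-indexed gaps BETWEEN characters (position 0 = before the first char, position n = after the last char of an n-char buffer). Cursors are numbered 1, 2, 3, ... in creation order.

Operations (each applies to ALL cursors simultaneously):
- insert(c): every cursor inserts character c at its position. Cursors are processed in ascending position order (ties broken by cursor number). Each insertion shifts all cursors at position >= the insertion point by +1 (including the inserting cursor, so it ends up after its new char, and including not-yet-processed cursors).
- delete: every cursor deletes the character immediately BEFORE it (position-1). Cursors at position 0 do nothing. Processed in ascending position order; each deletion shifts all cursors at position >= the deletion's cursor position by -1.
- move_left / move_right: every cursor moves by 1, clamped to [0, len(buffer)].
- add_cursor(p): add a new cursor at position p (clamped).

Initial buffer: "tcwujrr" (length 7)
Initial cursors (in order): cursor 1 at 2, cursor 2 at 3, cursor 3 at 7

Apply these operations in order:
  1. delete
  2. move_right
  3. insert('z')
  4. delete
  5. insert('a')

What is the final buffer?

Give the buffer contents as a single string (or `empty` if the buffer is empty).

After op 1 (delete): buffer="tujr" (len 4), cursors c1@1 c2@1 c3@4, authorship ....
After op 2 (move_right): buffer="tujr" (len 4), cursors c1@2 c2@2 c3@4, authorship ....
After op 3 (insert('z')): buffer="tuzzjrz" (len 7), cursors c1@4 c2@4 c3@7, authorship ..12..3
After op 4 (delete): buffer="tujr" (len 4), cursors c1@2 c2@2 c3@4, authorship ....
After op 5 (insert('a')): buffer="tuaajra" (len 7), cursors c1@4 c2@4 c3@7, authorship ..12..3

Answer: tuaajra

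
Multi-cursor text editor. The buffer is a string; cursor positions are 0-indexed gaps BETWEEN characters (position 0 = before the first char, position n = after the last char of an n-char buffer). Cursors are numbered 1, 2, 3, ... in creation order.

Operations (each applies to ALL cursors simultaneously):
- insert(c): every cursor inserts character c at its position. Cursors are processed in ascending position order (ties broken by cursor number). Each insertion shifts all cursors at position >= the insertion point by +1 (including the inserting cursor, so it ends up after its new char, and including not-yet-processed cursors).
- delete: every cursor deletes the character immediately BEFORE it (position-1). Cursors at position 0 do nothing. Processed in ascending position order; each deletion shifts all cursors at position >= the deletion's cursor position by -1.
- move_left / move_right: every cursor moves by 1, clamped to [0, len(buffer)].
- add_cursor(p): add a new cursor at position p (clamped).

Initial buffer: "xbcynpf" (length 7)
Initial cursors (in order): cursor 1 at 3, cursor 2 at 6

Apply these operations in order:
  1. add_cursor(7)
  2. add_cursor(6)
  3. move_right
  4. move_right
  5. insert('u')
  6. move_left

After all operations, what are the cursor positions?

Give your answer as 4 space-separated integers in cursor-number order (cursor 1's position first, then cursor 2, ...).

Answer: 5 10 10 10

Derivation:
After op 1 (add_cursor(7)): buffer="xbcynpf" (len 7), cursors c1@3 c2@6 c3@7, authorship .......
After op 2 (add_cursor(6)): buffer="xbcynpf" (len 7), cursors c1@3 c2@6 c4@6 c3@7, authorship .......
After op 3 (move_right): buffer="xbcynpf" (len 7), cursors c1@4 c2@7 c3@7 c4@7, authorship .......
After op 4 (move_right): buffer="xbcynpf" (len 7), cursors c1@5 c2@7 c3@7 c4@7, authorship .......
After op 5 (insert('u')): buffer="xbcynupfuuu" (len 11), cursors c1@6 c2@11 c3@11 c4@11, authorship .....1..234
After op 6 (move_left): buffer="xbcynupfuuu" (len 11), cursors c1@5 c2@10 c3@10 c4@10, authorship .....1..234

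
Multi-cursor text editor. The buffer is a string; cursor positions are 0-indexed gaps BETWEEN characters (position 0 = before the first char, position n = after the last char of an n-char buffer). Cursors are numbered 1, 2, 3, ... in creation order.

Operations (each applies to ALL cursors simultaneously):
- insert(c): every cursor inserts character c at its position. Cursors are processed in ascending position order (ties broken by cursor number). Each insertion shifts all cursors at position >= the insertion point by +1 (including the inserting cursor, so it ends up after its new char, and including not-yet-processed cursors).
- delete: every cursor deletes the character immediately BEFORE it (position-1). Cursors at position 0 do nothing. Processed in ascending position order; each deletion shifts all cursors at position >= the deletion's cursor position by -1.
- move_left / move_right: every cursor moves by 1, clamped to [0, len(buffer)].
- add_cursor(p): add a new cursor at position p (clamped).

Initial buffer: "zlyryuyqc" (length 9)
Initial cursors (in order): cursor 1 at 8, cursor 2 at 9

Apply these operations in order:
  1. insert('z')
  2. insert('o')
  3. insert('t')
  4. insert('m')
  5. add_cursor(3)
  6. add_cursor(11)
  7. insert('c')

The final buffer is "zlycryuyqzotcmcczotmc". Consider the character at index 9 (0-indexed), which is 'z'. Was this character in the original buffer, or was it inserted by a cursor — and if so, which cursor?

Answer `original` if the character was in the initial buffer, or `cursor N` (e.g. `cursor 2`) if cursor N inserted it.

Answer: cursor 1

Derivation:
After op 1 (insert('z')): buffer="zlyryuyqzcz" (len 11), cursors c1@9 c2@11, authorship ........1.2
After op 2 (insert('o')): buffer="zlyryuyqzoczo" (len 13), cursors c1@10 c2@13, authorship ........11.22
After op 3 (insert('t')): buffer="zlyryuyqzotczot" (len 15), cursors c1@11 c2@15, authorship ........111.222
After op 4 (insert('m')): buffer="zlyryuyqzotmczotm" (len 17), cursors c1@12 c2@17, authorship ........1111.2222
After op 5 (add_cursor(3)): buffer="zlyryuyqzotmczotm" (len 17), cursors c3@3 c1@12 c2@17, authorship ........1111.2222
After op 6 (add_cursor(11)): buffer="zlyryuyqzotmczotm" (len 17), cursors c3@3 c4@11 c1@12 c2@17, authorship ........1111.2222
After op 7 (insert('c')): buffer="zlycryuyqzotcmcczotmc" (len 21), cursors c3@4 c4@13 c1@15 c2@21, authorship ...3.....111411.22222
Authorship (.=original, N=cursor N): . . . 3 . . . . . 1 1 1 4 1 1 . 2 2 2 2 2
Index 9: author = 1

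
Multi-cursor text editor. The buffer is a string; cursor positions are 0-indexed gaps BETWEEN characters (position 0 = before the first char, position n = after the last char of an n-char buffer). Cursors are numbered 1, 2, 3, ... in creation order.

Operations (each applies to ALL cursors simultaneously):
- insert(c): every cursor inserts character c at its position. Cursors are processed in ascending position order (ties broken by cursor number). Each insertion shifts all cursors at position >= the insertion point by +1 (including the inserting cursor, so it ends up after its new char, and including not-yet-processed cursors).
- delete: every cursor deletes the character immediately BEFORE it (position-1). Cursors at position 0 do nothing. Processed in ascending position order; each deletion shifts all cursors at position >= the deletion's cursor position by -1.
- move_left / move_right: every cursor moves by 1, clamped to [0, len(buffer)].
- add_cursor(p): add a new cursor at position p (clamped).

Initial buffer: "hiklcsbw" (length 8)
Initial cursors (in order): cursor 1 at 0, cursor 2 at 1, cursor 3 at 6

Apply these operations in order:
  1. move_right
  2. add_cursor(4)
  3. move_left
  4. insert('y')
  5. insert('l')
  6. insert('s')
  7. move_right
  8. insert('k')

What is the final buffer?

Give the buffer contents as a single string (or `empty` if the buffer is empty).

Answer: ylshkylsikkylslkcsylsbkw

Derivation:
After op 1 (move_right): buffer="hiklcsbw" (len 8), cursors c1@1 c2@2 c3@7, authorship ........
After op 2 (add_cursor(4)): buffer="hiklcsbw" (len 8), cursors c1@1 c2@2 c4@4 c3@7, authorship ........
After op 3 (move_left): buffer="hiklcsbw" (len 8), cursors c1@0 c2@1 c4@3 c3@6, authorship ........
After op 4 (insert('y')): buffer="yhyikylcsybw" (len 12), cursors c1@1 c2@3 c4@6 c3@10, authorship 1.2..4...3..
After op 5 (insert('l')): buffer="ylhylikyllcsylbw" (len 16), cursors c1@2 c2@5 c4@9 c3@14, authorship 11.22..44...33..
After op 6 (insert('s')): buffer="ylshylsikylslcsylsbw" (len 20), cursors c1@3 c2@7 c4@12 c3@18, authorship 111.222..444...333..
After op 7 (move_right): buffer="ylshylsikylslcsylsbw" (len 20), cursors c1@4 c2@8 c4@13 c3@19, authorship 111.222..444...333..
After op 8 (insert('k')): buffer="ylshkylsikkylslkcsylsbkw" (len 24), cursors c1@5 c2@10 c4@16 c3@23, authorship 111.1222.2.444.4..333.3.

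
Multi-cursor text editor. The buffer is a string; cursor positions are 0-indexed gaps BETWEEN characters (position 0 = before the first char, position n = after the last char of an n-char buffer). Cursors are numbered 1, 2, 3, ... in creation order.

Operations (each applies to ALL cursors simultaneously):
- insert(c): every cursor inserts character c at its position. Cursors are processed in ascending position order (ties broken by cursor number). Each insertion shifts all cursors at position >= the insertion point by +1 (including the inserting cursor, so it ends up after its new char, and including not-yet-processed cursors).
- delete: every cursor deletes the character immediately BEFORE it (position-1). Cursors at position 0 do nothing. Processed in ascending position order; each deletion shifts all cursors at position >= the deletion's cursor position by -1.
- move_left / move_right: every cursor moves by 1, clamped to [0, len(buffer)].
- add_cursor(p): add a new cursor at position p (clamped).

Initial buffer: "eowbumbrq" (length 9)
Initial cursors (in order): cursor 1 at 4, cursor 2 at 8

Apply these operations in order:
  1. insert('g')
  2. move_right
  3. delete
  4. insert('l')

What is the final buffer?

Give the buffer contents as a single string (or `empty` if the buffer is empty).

Answer: eowbglmbrgl

Derivation:
After op 1 (insert('g')): buffer="eowbgumbrgq" (len 11), cursors c1@5 c2@10, authorship ....1....2.
After op 2 (move_right): buffer="eowbgumbrgq" (len 11), cursors c1@6 c2@11, authorship ....1....2.
After op 3 (delete): buffer="eowbgmbrg" (len 9), cursors c1@5 c2@9, authorship ....1...2
After op 4 (insert('l')): buffer="eowbglmbrgl" (len 11), cursors c1@6 c2@11, authorship ....11...22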